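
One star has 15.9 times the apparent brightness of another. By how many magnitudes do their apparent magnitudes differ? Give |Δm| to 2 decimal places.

Pogson: Δm = −2.5 log₁₀(ratio) = −2.5 log₁₀(15.9) = −2.5 × 1.2014 = -3.003

|Δm| ≈ 3.00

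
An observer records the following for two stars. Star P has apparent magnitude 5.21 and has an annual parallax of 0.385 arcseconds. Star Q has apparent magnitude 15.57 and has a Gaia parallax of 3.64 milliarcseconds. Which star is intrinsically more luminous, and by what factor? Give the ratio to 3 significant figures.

Star P: d = 1/p = 1/0.385″ = 2.597 pc
Star P: M = m − 5 log₁₀ d + 5 = 5.21 − 5·0.4145 + 5 = 8.137
Star Q: p = 3.64 mas = 3.64×10^-3″ → d = 1/p = 274.7 pc
Star Q: M = m − 5 log₁₀ d + 5 = 15.57 − 5·2.4389 + 5 = 8.376
ΔM = M_P − M_Q = 8.137 − (8.376) = -0.238; smaller M is more luminous → Star P.
L ratio = 10^(0.4 |ΔM|) = 10^0.095 = 1.245

Star P is more luminous, by a factor of 1.25.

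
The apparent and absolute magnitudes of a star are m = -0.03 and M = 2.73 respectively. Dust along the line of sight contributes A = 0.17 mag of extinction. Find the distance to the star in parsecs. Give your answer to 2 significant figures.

m − M = 5 log₁₀(d/10 pc) + A  ⇒  -0.03 − (2.73) − 0.17 = 5 log₁₀(d/10)
-2.930 = 5 log₁₀(d/10)
log₁₀ d = (m − M − A)/5 + 1 = 0.4140
d = 10^0.4140 = 2.594 pc

d ≈ 2.6 pc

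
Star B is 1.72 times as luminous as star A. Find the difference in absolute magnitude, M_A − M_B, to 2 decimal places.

M_A − M_B ≈ 0.59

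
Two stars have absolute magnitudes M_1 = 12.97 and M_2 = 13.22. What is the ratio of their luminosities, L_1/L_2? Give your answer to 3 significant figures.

ΔM = M_1 − M_2 = -0.25
L_1/L_2 = 10^(−0.4 ΔM) = 10^0.100 = 1.259

L_1/L_2 ≈ 1.26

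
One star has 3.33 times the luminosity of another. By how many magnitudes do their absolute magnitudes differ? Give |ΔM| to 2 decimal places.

|ΔM| ≈ 1.31

Pogson: ΔM = −2.5 log₁₀(ratio) = −2.5 log₁₀(3.33) = −2.5 × 0.5224 = -1.306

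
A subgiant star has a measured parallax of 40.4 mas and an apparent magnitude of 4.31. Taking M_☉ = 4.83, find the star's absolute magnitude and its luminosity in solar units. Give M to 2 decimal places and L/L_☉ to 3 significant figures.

M ≈ 2.34; L/L_☉ ≈ 9.89

d = 1/p = 1000/40.4 mas = 24.75 pc
M = m − 5 log₁₀ d + 5 = 4.31 − 5·1.3936 + 5 = 2.342
M − M_☉ = 2.342 − 4.83 = -2.488
L/L_☉ = 10^(−0.4 × -2.488) = 9.891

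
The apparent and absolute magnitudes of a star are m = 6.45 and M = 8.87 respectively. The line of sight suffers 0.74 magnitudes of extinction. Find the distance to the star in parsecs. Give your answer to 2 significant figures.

d ≈ 2.3 pc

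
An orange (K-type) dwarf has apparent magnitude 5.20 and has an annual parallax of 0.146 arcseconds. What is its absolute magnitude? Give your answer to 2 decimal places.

M ≈ 6.02

d = 1/p = 1/0.146″ = 6.849 pc
5 log₁₀(d/10 pc) = 5 log₁₀(6.849) − 5 = -0.822
M = m − 5 log₁₀(d/10) = 5.20 + 0.822 = 6.022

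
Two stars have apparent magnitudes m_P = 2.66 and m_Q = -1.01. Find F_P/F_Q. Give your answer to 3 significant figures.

Magnitude difference = 3.67
Flux ratio = 10^(−0.4 Δm) = 10^(−0.4 × 3.67) = 10^-1.468 = 0.03404

F_P/F_Q ≈ 0.0340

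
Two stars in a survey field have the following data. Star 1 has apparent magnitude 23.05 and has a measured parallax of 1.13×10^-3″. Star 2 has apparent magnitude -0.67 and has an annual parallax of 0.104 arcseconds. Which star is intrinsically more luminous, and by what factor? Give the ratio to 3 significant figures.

Star 1: d = 1/p = 1/1.13×10^-3″ = 885.0 pc
Star 1: M = m − 5 log₁₀ d + 5 = 23.05 − 5·2.9469 + 5 = 13.315
Star 2: d = 1/p = 1/0.104″ = 9.615 pc
Star 2: M = m − 5 log₁₀ d + 5 = -0.67 − 5·0.9830 + 5 = -0.585
ΔM = M_1 − M_2 = 13.315 − (-0.585) = 13.900; smaller M is more luminous → Star 2.
L ratio = 10^(0.4 |ΔM|) = 10^5.560 = 363200

Star 2 is more luminous, by a factor of 363000.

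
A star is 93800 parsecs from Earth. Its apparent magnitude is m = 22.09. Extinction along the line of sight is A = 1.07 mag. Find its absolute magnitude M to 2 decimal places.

M ≈ 1.16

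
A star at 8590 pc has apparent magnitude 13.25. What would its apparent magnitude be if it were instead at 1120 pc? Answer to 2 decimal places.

m ≈ 8.83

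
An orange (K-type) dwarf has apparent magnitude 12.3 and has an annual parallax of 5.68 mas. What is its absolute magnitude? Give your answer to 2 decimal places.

M ≈ 6.07

p = 5.68 mas = 5.68×10^-3″ → d = 1/p = 176.1 pc
5 log₁₀(d/10 pc) = 5 log₁₀(176.1) − 5 = 6.228
M = m − 5 log₁₀(d/10) = 12.3 − 6.228 = 6.072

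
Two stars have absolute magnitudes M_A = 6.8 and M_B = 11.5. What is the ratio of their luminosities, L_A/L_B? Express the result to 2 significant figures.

L_A/L_B ≈ 76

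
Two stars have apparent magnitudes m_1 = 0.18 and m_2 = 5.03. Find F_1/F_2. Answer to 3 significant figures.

F_1/F_2 ≈ 87.1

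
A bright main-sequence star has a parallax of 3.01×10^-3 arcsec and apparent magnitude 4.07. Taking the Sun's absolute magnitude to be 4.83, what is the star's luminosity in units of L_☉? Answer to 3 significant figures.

L/L_☉ ≈ 2220

d = 1/p = 1/3.01×10^-3″ = 332.2 pc
M = m − 5 log₁₀ d + 5 = 4.07 − 5·2.5214 + 5 = -3.537
M − M_☉ = -3.537 − 4.83 = -8.367
L/L_☉ = 10^(−0.4 × -8.367) = 2223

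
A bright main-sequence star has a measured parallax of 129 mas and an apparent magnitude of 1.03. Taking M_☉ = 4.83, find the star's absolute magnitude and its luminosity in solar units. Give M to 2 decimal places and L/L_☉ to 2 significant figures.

M ≈ 1.58; L/L_☉ ≈ 20

d = 1/p = 1000/129 mas = 7.752 pc
M = m − 5 log₁₀ d + 5 = 1.03 − 5·0.8894 + 5 = 1.583
M − M_☉ = 1.583 − 4.83 = -3.247
L/L_☉ = 10^(−0.4 × -3.247) = 19.90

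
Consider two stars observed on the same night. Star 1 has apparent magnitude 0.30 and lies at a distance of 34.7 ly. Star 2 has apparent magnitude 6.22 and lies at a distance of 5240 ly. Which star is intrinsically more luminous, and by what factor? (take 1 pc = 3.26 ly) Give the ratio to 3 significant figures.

Star 2 is more luminous, by a factor of 97.7.

Star 1: d = 34.7 ly / 3.26 = 10.64 pc
Star 1: M = m − 5 log₁₀ d + 5 = 0.30 − 5·1.0271 + 5 = 0.164
Star 2: d = 5240 ly / 3.26 = 1607 pc
Star 2: M = m − 5 log₁₀ d + 5 = 6.22 − 5·3.2061 + 5 = -4.811
ΔM = M_1 − M_2 = 0.164 − (-4.811) = 4.975; smaller M is more luminous → Star 2.
L ratio = 10^(0.4 |ΔM|) = 10^1.990 = 97.72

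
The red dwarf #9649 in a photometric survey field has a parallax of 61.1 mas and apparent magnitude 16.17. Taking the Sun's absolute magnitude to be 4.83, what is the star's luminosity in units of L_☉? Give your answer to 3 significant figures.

d = 1/p = 1000/61.1 mas = 16.37 pc
M = m − 5 log₁₀ d + 5 = 16.17 − 5·1.2140 + 5 = 15.100
M − M_☉ = 15.100 − 4.83 = 10.270
L/L_☉ = 10^(−0.4 × 10.270) = 7.797×10^-5

L/L_☉ ≈ 7.80×10^-5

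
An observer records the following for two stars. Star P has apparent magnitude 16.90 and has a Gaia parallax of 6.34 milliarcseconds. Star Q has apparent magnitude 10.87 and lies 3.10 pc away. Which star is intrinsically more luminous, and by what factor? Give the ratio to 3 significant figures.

Star P: p = 6.34 mas = 6.34×10^-3″ → d = 1/p = 157.7 pc
Star P: M = m − 5 log₁₀ d + 5 = 16.90 − 5·2.1979 + 5 = 10.910
Star Q: M = m − 5 log₁₀ d + 5 = 10.87 − 5·0.4914 + 5 = 13.413
ΔM = M_P − M_Q = 10.910 − (13.413) = -2.503; smaller M is more luminous → Star P.
L ratio = 10^(0.4 |ΔM|) = 10^1.001 = 10.03

Star P is more luminous, by a factor of 10.0.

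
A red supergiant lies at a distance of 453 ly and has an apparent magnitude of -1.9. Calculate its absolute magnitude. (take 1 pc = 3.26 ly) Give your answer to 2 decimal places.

d = 453 ly / 3.26 = 139.0 pc
5 log₁₀(d/10 pc) = 5 log₁₀(139.0) − 5 = 5.714
M = m − 5 log₁₀(d/10) = -1.9 − 5.714 = -7.614

M ≈ -7.61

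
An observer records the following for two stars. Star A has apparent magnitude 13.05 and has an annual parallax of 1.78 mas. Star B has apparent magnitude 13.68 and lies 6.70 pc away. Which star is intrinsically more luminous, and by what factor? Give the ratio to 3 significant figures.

Star A is more luminous, by a factor of 12600.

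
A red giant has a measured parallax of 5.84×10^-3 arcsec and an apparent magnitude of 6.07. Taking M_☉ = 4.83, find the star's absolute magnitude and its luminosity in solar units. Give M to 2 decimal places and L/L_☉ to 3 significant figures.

M ≈ -0.10; L/L_☉ ≈ 93.6

d = 1/p = 1/5.84×10^-3″ = 171.2 pc
M = m − 5 log₁₀ d + 5 = 6.07 − 5·2.2336 + 5 = -0.098
M − M_☉ = -0.098 − 4.83 = -4.928
L/L_☉ = 10^(−0.4 × -4.928) = 93.58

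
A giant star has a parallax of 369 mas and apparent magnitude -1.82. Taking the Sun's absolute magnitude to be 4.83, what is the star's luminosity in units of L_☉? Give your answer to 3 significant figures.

L/L_☉ ≈ 33.6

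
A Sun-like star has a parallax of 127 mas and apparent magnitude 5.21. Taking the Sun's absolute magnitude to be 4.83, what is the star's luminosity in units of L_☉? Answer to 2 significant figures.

L/L_☉ ≈ 0.44

d = 1/p = 1000/127 mas = 7.874 pc
M = m − 5 log₁₀ d + 5 = 5.21 − 5·0.8962 + 5 = 5.729
M − M_☉ = 5.729 − 4.83 = 0.899
L/L_☉ = 10^(−0.4 × 0.899) = 0.4369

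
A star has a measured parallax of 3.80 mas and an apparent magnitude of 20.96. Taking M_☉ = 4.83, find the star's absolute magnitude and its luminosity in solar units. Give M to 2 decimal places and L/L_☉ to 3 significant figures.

d = 1/p = 1000/3.80 mas = 263.2 pc
M = m − 5 log₁₀ d + 5 = 20.96 − 5·2.4202 + 5 = 13.859
M − M_☉ = 13.859 − 4.83 = 9.029
L/L_☉ = 10^(−0.4 × 9.029) = 2.446×10^-4

M ≈ 13.86; L/L_☉ ≈ 2.45×10^-4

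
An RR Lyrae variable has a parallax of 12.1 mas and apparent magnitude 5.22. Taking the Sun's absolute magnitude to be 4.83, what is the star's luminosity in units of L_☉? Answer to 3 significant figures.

d = 1/p = 1000/12.1 mas = 82.64 pc
M = m − 5 log₁₀ d + 5 = 5.22 − 5·1.9172 + 5 = 0.634
M − M_☉ = 0.634 − 4.83 = -4.196
L/L_☉ = 10^(−0.4 × -4.196) = 47.69

L/L_☉ ≈ 47.7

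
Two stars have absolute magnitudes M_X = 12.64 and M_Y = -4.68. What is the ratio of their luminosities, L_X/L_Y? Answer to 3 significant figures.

ΔM = M_X − M_Y = 17.32
L_X/L_Y = 10^(−0.4 ΔM) = 10^-6.928 = 1.180×10^-7

L_X/L_Y ≈ 1.18×10^-7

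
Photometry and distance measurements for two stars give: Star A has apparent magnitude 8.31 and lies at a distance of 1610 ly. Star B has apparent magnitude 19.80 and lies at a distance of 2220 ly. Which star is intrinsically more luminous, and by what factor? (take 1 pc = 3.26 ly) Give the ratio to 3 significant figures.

Star A: d = 1610 ly / 3.26 = 493.9 pc
Star A: M = m − 5 log₁₀ d + 5 = 8.31 − 5·2.6936 + 5 = -0.158
Star B: d = 2220 ly / 3.26 = 681.0 pc
Star B: M = m − 5 log₁₀ d + 5 = 19.80 − 5·2.8331 + 5 = 10.634
ΔM = M_A − M_B = -0.158 − (10.634) = -10.792; smaller M is more luminous → Star A.
L ratio = 10^(0.4 |ΔM|) = 10^4.317 = 20750

Star A is more luminous, by a factor of 20700.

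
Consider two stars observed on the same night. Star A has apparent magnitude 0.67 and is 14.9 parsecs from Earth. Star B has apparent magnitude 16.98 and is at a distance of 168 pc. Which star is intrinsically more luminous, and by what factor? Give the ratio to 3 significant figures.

Star A is more luminous, by a factor of 26300.

Star A: M = m − 5 log₁₀ d + 5 = 0.67 − 5·1.1732 + 5 = -0.196
Star B: M = m − 5 log₁₀ d + 5 = 16.98 − 5·2.2253 + 5 = 10.853
ΔM = M_A − M_B = -0.196 − (10.853) = -11.049; smaller M is more luminous → Star A.
L ratio = 10^(0.4 |ΔM|) = 10^4.420 = 26290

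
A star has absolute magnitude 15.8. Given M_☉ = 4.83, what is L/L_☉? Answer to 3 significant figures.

M − M_☉ = 15.8 − 4.83 = 10.970
L/L_☉ = 10^(−0.4 (M − M_☉)) = 10^-4.388 = 4.093×10^-5

L/L_☉ ≈ 4.09×10^-5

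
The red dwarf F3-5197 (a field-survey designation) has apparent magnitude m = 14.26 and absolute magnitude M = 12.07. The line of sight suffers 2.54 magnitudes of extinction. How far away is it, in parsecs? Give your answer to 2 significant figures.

d ≈ 8.5 pc

m − M = 5 log₁₀(d/10 pc) + A  ⇒  14.26 − (12.07) − 2.54 = 5 log₁₀(d/10)
-0.350 = 5 log₁₀(d/10)
log₁₀ d = (m − M − A)/5 + 1 = 0.9300
d = 10^0.9300 = 8.511 pc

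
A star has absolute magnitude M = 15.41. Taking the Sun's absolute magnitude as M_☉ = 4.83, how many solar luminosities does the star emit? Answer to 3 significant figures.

M − M_☉ = 15.41 − 4.83 = 10.580
L/L_☉ = 10^(−0.4 (M − M_☉)) = 10^-4.232 = 5.861×10^-5

L/L_☉ ≈ 5.86×10^-5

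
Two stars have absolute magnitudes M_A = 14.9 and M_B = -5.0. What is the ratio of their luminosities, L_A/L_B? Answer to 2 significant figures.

L_A/L_B ≈ 1.1×10^-8

ΔM = M_A − M_B = 19.9
L_A/L_B = 10^(−0.4 ΔM) = 10^-7.960 = 1.096×10^-8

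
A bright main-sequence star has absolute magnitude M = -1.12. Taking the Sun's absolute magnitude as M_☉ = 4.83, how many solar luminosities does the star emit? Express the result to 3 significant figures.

M − M_☉ = -1.12 − 4.83 = -5.950
L/L_☉ = 10^(−0.4 (M − M_☉)) = 10^2.380 = 239.9

L/L_☉ ≈ 240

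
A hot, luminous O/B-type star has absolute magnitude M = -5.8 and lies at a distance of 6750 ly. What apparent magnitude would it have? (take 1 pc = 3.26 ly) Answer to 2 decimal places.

d = 6750 ly / 3.26 = 2071 pc
m = M + 5 log₁₀ d − 5 = -5.8 + 5·3.3161 − 5 = 5.780

m ≈ 5.78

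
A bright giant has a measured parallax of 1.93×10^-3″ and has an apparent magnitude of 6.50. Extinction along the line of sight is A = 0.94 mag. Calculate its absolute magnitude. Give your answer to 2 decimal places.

M ≈ -3.01

d = 1/p = 1/1.93×10^-3″ = 518.1 pc
5 log₁₀(d/10 pc) = 5 log₁₀(518.1) − 5 = 8.572
M = m − 5 log₁₀(d/10) − A = 6.50 − 8.572 − 0.94 = -3.012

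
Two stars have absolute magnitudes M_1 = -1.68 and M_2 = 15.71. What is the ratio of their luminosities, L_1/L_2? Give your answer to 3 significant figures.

L_1/L_2 ≈ 9.04×10^6

ΔM = M_1 − M_2 = -17.39
L_1/L_2 = 10^(−0.4 ΔM) = 10^6.956 = 9.036×10^6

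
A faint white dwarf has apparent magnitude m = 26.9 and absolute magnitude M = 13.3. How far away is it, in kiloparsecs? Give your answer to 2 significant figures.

Distance modulus: m − M = 26.9 − (13.3) = 13.600
m − M = 5 log₁₀ d − 5
log₁₀ d = (m − M)/5 + 1 = 3.7200
d = 10^3.7200 = 5248 pc
= 5.248 kpc

d ≈ 5.2 kpc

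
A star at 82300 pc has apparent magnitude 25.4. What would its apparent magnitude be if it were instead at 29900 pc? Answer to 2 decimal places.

m ≈ 23.20

Flux ∝ 1/d², so Δm = 5 log₁₀(d₂/d₁) = 5 log₁₀(29900/82300) = -2.199
m₂ = m₁ + Δm = 25.4 + (-2.199) = 23.201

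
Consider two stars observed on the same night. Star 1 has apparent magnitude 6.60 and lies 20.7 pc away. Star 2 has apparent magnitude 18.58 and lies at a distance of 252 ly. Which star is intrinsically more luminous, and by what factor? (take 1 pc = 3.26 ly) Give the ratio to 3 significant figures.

Star 1 is more luminous, by a factor of 4440.

Star 1: M = m − 5 log₁₀ d + 5 = 6.60 − 5·1.3160 + 5 = 5.020
Star 2: d = 252 ly / 3.26 = 77.30 pc
Star 2: M = m − 5 log₁₀ d + 5 = 18.58 − 5·1.8882 + 5 = 14.139
ΔM = M_1 − M_2 = 5.020 − (14.139) = -9.119; smaller M is more luminous → Star 1.
L ratio = 10^(0.4 |ΔM|) = 10^3.648 = 4442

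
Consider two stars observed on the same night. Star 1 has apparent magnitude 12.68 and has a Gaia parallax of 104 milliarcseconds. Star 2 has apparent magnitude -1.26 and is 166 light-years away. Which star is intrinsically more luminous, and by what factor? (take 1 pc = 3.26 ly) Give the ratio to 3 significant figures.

Star 1: p = 104 mas = 0.104″ → d = 1/p = 9.615 pc
Star 1: M = m − 5 log₁₀ d + 5 = 12.68 − 5·0.9830 + 5 = 12.765
Star 2: d = 166 ly / 3.26 = 50.92 pc
Star 2: M = m − 5 log₁₀ d + 5 = -1.26 − 5·1.7069 + 5 = -4.794
ΔM = M_1 − M_2 = 12.765 − (-4.794) = 17.560; smaller M is more luminous → Star 2.
L ratio = 10^(0.4 |ΔM|) = 10^7.024 = 1.056×10^7

Star 2 is more luminous, by a factor of 1.06×10^7.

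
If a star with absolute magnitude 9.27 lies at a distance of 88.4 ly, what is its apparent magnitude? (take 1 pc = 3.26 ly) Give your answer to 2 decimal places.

m ≈ 11.44

d = 88.4 ly / 3.26 = 27.12 pc
m = M + 5 log₁₀ d − 5 = 9.27 + 5·1.4332 − 5 = 11.436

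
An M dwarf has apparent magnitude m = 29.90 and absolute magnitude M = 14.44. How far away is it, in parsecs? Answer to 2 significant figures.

d ≈ 12000 pc

Distance modulus: m − M = 29.90 − (14.44) = 15.460
m − M = 5 log₁₀ d − 5
log₁₀ d = (m − M)/5 + 1 = 4.0920
d = 10^4.0920 = 12360 pc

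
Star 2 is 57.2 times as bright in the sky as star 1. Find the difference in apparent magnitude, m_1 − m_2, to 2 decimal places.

Pogson: Δm = −2.5 log₁₀(ratio) = −2.5 log₁₀(57.2) = −2.5 × 1.7574 = -4.393
Star 2 is brighter so has the smaller magnitude: m_1 − m_2 is positive.

m_1 − m_2 ≈ 4.39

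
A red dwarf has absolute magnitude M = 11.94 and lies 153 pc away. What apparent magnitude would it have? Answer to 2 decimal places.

m ≈ 17.86

m = M + 5 log₁₀ d − 5 = 11.94 + 5·2.1847 − 5 = 17.863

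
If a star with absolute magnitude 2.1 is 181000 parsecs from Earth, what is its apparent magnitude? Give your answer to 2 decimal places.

m ≈ 23.39

m = M + 5 log₁₀ d − 5 = 2.1 + 5·5.2577 − 5 = 23.388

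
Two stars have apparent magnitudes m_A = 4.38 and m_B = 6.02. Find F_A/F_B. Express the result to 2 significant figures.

F_A/F_B ≈ 4.5

Magnitude difference = -1.64
Flux ratio = 10^(−0.4 Δm) = 10^(−0.4 × -1.64) = 10^0.656 = 4.529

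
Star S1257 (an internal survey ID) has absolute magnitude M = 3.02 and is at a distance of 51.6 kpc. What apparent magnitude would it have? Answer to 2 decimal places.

m ≈ 21.58

d = 51.6 kpc = 51600 pc
m = M + 5 log₁₀ d − 5 = 3.02 + 5·4.7126 − 5 = 21.583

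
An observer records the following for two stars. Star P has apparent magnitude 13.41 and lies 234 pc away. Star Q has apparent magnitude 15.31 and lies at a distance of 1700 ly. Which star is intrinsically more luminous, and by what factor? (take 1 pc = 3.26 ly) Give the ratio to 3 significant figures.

Star P is more luminous, by a factor of 1.16.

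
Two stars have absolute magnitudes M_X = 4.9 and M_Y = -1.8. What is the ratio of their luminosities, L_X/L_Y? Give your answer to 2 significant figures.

L_X/L_Y ≈ 2.1×10^-3

ΔM = M_X − M_Y = 6.7
L_X/L_Y = 10^(−0.4 ΔM) = 10^-2.680 = 2.089×10^-3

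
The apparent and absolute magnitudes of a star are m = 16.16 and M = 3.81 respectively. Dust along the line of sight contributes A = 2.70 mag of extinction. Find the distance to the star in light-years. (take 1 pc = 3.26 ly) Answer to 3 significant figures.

d ≈ 2770 ly

m − M = 5 log₁₀(d/10 pc) + A  ⇒  16.16 − (3.81) − 2.70 = 5 log₁₀(d/10)
9.650 = 5 log₁₀(d/10)
log₁₀ d = (m − M − A)/5 + 1 = 2.9300
d = 10^2.9300 = 851.1 pc
= 2775 ly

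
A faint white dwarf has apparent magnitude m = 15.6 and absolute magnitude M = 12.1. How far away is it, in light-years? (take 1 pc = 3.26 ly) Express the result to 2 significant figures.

d ≈ 160 ly

Distance modulus: m − M = 15.6 − (12.1) = 3.500
m − M = 5 log₁₀ d − 5
log₁₀ d = (m − M)/5 + 1 = 1.7000
d = 10^1.7000 = 50.12 pc
= 163.4 ly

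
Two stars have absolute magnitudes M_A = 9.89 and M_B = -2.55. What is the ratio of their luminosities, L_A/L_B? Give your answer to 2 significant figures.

ΔM = M_A − M_B = 12.44
L_A/L_B = 10^(−0.4 ΔM) = 10^-4.976 = 1.057×10^-5

L_A/L_B ≈ 1.1×10^-5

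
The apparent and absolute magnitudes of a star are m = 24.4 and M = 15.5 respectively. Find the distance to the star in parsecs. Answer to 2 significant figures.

d ≈ 600 pc

μ = m − M = 8.900
m − M = 5 log₁₀ d − 5
log₁₀ d = (m − M)/5 + 1 = 2.7800
d = 10^2.7800 = 602.6 pc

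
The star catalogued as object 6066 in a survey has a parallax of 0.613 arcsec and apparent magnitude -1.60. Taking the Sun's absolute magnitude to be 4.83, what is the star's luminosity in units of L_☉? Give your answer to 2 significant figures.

d = 1/p = 1/0.613″ = 1.631 pc
M = m − 5 log₁₀ d + 5 = -1.60 − 5·0.2125 + 5 = 2.337
M − M_☉ = 2.337 − 4.83 = -2.493
L/L_☉ = 10^(−0.4 × -2.493) = 9.933

L/L_☉ ≈ 9.9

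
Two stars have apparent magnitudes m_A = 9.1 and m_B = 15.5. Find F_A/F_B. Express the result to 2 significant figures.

Magnitude difference = -6.4
Flux ratio = 10^(−0.4 Δm) = 10^(−0.4 × -6.4) = 10^2.560 = 363.1

F_A/F_B ≈ 360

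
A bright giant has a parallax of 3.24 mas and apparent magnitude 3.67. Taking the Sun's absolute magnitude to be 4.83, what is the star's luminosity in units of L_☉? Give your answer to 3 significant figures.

d = 1/p = 1000/3.24 mas = 308.6 pc
M = m − 5 log₁₀ d + 5 = 3.67 − 5·2.4895 + 5 = -3.777
M − M_☉ = -3.777 − 4.83 = -8.607
L/L_☉ = 10^(−0.4 × -8.607) = 2773

L/L_☉ ≈ 2770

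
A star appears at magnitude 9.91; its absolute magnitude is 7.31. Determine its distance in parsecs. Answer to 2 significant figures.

d ≈ 33 pc

Distance modulus: m − M = 9.91 − (7.31) = 2.600
m − M = 5 log₁₀ d − 5
log₁₀ d = (m − M)/5 + 1 = 1.5200
d = 10^1.5200 = 33.11 pc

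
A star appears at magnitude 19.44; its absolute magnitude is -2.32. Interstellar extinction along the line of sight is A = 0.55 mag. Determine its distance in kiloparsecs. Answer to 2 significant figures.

m − M = 5 log₁₀(d/10 pc) + A  ⇒  19.44 − (-2.32) − 0.55 = 5 log₁₀(d/10)
21.210 = 5 log₁₀(d/10)
log₁₀ d = (m − M − A)/5 + 1 = 5.2420
d = 10^5.2420 = 174600 pc
= 174.6 kpc

d ≈ 170 kpc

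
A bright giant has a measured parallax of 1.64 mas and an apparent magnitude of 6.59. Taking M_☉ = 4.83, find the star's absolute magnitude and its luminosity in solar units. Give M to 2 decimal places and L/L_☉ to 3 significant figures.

M ≈ -2.34; L/L_☉ ≈ 735

d = 1/p = 1000/1.64 mas = 609.8 pc
M = m − 5 log₁₀ d + 5 = 6.59 − 5·2.7852 + 5 = -2.336
M − M_☉ = -2.336 − 4.83 = -7.166
L/L_☉ = 10^(−0.4 × -7.166) = 735.0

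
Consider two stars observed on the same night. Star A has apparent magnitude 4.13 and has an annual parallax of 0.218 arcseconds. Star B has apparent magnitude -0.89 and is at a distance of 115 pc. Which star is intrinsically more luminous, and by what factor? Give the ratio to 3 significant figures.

Star B is more luminous, by a factor of 64000.

Star A: d = 1/p = 1/0.218″ = 4.587 pc
Star A: M = m − 5 log₁₀ d + 5 = 4.13 − 5·0.6615 + 5 = 5.822
Star B: M = m − 5 log₁₀ d + 5 = -0.89 − 5·2.0607 + 5 = -6.193
ΔM = M_A − M_B = 5.822 − (-6.193) = 12.016; smaller M is more luminous → Star B.
L ratio = 10^(0.4 |ΔM|) = 10^4.806 = 64020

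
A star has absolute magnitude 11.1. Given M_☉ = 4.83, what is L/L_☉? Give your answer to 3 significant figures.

L/L_☉ ≈ 3.10×10^-3

M − M_☉ = 11.1 − 4.83 = 6.270
L/L_☉ = 10^(−0.4 (M − M_☉)) = 10^-2.508 = 3.105×10^-3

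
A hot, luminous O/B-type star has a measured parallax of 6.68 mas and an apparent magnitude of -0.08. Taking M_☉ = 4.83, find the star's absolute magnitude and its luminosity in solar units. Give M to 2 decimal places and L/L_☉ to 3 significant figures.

M ≈ -5.96; L/L_☉ ≈ 20600

d = 1/p = 1000/6.68 mas = 149.7 pc
M = m − 5 log₁₀ d + 5 = -0.08 − 5·2.1752 + 5 = -5.956
M − M_☉ = -5.956 − 4.83 = -10.786
L/L_☉ = 10^(−0.4 × -10.786) = 20630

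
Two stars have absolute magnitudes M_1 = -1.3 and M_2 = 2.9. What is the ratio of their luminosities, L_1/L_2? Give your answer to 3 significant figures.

ΔM = M_1 − M_2 = -4.2
L_1/L_2 = 10^(−0.4 ΔM) = 10^1.680 = 47.86

L_1/L_2 ≈ 47.9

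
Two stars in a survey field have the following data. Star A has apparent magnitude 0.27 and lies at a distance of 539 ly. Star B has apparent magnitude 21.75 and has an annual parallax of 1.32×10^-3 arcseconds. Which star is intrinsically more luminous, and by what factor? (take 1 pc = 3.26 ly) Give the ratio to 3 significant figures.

Star A is more luminous, by a factor of 1.86×10^7.

Star A: d = 539 ly / 3.26 = 165.3 pc
Star A: M = m − 5 log₁₀ d + 5 = 0.27 − 5·2.2184 + 5 = -5.822
Star B: d = 1/p = 1/1.32×10^-3″ = 757.6 pc
Star B: M = m − 5 log₁₀ d + 5 = 21.75 − 5·2.8794 + 5 = 12.353
ΔM = M_A − M_B = -5.822 − (12.353) = -18.175; smaller M is more luminous → Star A.
L ratio = 10^(0.4 |ΔM|) = 10^7.270 = 1.862×10^7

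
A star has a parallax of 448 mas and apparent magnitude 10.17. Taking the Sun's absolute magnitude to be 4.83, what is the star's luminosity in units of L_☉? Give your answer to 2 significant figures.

L/L_☉ ≈ 3.6×10^-4

d = 1/p = 1000/448 mas = 2.232 pc
M = m − 5 log₁₀ d + 5 = 10.17 − 5·0.3487 + 5 = 13.426
M − M_☉ = 13.426 − 4.83 = 8.596
L/L_☉ = 10^(−0.4 × 8.596) = 3.643×10^-4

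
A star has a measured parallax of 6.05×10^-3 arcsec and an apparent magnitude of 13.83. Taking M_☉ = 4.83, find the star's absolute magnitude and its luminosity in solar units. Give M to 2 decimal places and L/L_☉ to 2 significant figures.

M ≈ 7.74; L/L_☉ ≈ 0.069

d = 1/p = 1/6.05×10^-3″ = 165.3 pc
M = m − 5 log₁₀ d + 5 = 13.83 − 5·2.2182 + 5 = 7.739
M − M_☉ = 7.739 − 4.83 = 2.909
L/L_☉ = 10^(−0.4 × 2.909) = 0.06863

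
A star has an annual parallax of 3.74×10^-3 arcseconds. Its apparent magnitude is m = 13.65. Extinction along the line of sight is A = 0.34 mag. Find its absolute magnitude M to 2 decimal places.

d = 1/p = 1/3.74×10^-3″ = 267.4 pc
5 log₁₀(d/10 pc) = 5 log₁₀(267.4) − 5 = 7.136
M = m − 5 log₁₀(d/10) − A = 13.65 − 7.136 − 0.34 = 6.174

M ≈ 6.17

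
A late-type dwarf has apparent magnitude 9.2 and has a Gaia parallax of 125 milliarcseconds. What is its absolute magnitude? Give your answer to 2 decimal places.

M ≈ 9.68

p = 125 mas = 0.125″ → d = 1/p = 8.000 pc
5 log₁₀(d/10 pc) = 5 log₁₀(8.000) − 5 = -0.485
M = m − 5 log₁₀(d/10) = 9.2 + 0.485 = 9.685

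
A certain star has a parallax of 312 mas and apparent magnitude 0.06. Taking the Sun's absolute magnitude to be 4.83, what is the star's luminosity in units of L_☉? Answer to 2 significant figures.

L/L_☉ ≈ 8.3

d = 1/p = 1000/312 mas = 3.205 pc
M = m − 5 log₁₀ d + 5 = 0.06 − 5·0.5058 + 5 = 2.531
M − M_☉ = 2.531 − 4.83 = -2.299
L/L_☉ = 10^(−0.4 × -2.299) = 8.312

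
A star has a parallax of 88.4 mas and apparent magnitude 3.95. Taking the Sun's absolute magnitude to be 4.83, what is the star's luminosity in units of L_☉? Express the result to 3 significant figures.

d = 1/p = 1000/88.4 mas = 11.31 pc
M = m − 5 log₁₀ d + 5 = 3.95 − 5·1.0535 + 5 = 3.682
M − M_☉ = 3.682 − 4.83 = -1.148
L/L_☉ = 10^(−0.4 × -1.148) = 2.878

L/L_☉ ≈ 2.88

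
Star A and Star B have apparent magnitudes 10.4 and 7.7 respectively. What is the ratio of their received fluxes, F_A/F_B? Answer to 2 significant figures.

F_A/F_B ≈ 0.083

Magnitude difference = 2.7
Flux ratio = 10^(−0.4 Δm) = 10^(−0.4 × 2.7) = 10^-1.080 = 0.08318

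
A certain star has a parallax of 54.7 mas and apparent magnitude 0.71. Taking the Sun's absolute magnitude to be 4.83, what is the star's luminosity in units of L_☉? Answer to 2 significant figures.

d = 1/p = 1000/54.7 mas = 18.28 pc
M = m − 5 log₁₀ d + 5 = 0.71 − 5·1.2620 + 5 = -0.600
M − M_☉ = -0.600 − 4.83 = -5.430
L/L_☉ = 10^(−0.4 × -5.430) = 148.6

L/L_☉ ≈ 150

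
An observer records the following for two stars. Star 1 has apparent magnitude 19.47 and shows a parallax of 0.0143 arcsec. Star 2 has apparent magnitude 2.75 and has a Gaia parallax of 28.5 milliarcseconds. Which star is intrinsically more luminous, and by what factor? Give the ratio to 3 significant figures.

Star 1: d = 1/p = 1/0.0143″ = 69.93 pc
Star 1: M = m − 5 log₁₀ d + 5 = 19.47 − 5·1.8447 + 5 = 15.247
Star 2: p = 28.5 mas = 0.0285″ → d = 1/p = 35.09 pc
Star 2: M = m − 5 log₁₀ d + 5 = 2.75 − 5·1.5452 + 5 = 0.024
ΔM = M_1 − M_2 = 15.247 − (0.024) = 15.222; smaller M is more luminous → Star 2.
L ratio = 10^(0.4 |ΔM|) = 10^6.089 = 1.227×10^6

Star 2 is more luminous, by a factor of 1.23×10^6.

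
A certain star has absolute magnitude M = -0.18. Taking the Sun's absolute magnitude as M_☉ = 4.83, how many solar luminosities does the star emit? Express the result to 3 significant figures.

M − M_☉ = -0.18 − 4.83 = -5.010
L/L_☉ = 10^(−0.4 (M − M_☉)) = 10^2.004 = 100.9

L/L_☉ ≈ 101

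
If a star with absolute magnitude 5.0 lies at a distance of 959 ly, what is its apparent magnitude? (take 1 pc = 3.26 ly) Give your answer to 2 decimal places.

d = 959 ly / 3.26 = 294.2 pc
m = M + 5 log₁₀ d − 5 = 5.0 + 5·2.4686 − 5 = 12.343

m ≈ 12.34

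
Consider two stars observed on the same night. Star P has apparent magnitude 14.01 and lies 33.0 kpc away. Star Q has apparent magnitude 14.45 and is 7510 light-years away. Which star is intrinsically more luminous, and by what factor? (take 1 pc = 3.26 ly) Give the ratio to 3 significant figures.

Star P: d = 33.0 kpc = 33000 pc
Star P: M = m − 5 log₁₀ d + 5 = 14.01 − 5·4.5185 + 5 = -3.583
Star Q: d = 7510 ly / 3.26 = 2304 pc
Star Q: M = m − 5 log₁₀ d + 5 = 14.45 − 5·3.3624 + 5 = 2.638
ΔM = M_P − M_Q = -3.583 − (2.638) = -6.220; smaller M is more luminous → Star P.
L ratio = 10^(0.4 |ΔM|) = 10^2.488 = 307.7

Star P is more luminous, by a factor of 308.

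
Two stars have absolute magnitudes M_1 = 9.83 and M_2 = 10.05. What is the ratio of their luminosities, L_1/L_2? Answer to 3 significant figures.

ΔM = M_1 − M_2 = -0.22
L_1/L_2 = 10^(−0.4 ΔM) = 10^0.088 = 1.225

L_1/L_2 ≈ 1.22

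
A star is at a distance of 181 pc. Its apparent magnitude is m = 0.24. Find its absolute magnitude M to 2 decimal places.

M ≈ -6.05

5 log₁₀(d/10 pc) = 5 log₁₀(181.0) − 5 = 6.288
M = m − 5 log₁₀(d/10) = 0.24 − 6.288 = -6.048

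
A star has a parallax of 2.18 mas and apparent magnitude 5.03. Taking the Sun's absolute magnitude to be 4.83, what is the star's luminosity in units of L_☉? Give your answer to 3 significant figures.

L/L_☉ ≈ 1750

d = 1/p = 1000/2.18 mas = 458.7 pc
M = m − 5 log₁₀ d + 5 = 5.03 − 5·2.6615 + 5 = -3.278
M − M_☉ = -3.278 − 4.83 = -8.108
L/L_☉ = 10^(−0.4 × -8.108) = 1750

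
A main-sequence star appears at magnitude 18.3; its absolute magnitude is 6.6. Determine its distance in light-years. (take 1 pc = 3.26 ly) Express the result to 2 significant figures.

Distance modulus: m − M = 18.3 − (6.6) = 11.700
m − M = 5 log₁₀ d − 5
log₁₀ d = (m − M)/5 + 1 = 3.3400
d = 10^3.3400 = 2188 pc
= 7132 ly

d ≈ 7100 ly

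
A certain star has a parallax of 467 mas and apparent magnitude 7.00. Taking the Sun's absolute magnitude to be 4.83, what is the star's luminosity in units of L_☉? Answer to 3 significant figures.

L/L_☉ ≈ 6.21×10^-3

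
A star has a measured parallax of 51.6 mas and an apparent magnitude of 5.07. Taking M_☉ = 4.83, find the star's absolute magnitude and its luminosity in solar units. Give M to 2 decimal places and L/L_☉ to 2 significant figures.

M ≈ 3.63; L/L_☉ ≈ 3.0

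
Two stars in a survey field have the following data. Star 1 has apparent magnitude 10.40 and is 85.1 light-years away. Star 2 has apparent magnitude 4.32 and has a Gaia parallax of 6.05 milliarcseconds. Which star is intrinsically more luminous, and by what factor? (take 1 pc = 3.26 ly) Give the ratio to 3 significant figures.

Star 2 is more luminous, by a factor of 10800.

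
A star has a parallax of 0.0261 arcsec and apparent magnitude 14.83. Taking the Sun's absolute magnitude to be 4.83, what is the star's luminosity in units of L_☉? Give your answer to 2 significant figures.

d = 1/p = 1/0.0261″ = 38.31 pc
M = m − 5 log₁₀ d + 5 = 14.83 − 5·1.5834 + 5 = 11.913
M − M_☉ = 11.913 − 4.83 = 7.083
L/L_☉ = 10^(−0.4 × 7.083) = 1.468×10^-3

L/L_☉ ≈ 1.5×10^-3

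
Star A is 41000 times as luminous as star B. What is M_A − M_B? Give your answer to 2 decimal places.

M_A − M_B ≈ -11.53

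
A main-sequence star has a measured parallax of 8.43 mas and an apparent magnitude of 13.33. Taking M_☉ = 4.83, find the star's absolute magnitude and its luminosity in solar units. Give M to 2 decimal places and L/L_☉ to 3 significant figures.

d = 1/p = 1000/8.43 mas = 118.6 pc
M = m − 5 log₁₀ d + 5 = 13.33 − 5·2.0742 + 5 = 7.959
M − M_☉ = 7.959 − 4.83 = 3.129
L/L_☉ = 10^(−0.4 × 3.129) = 0.05602

M ≈ 7.96; L/L_☉ ≈ 0.0560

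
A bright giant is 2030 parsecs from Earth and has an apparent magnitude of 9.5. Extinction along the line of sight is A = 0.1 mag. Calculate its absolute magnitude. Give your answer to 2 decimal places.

M ≈ -2.14

5 log₁₀(d/10 pc) = 5 log₁₀(2030) − 5 = 11.537
M = m − 5 log₁₀(d/10) − A = 9.5 − 11.537 − 0.1 = -2.137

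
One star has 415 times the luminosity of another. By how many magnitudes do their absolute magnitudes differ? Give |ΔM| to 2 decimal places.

|ΔM| ≈ 6.55

Pogson: ΔM = −2.5 log₁₀(ratio) = −2.5 log₁₀(415) = −2.5 × 2.6180 = -6.545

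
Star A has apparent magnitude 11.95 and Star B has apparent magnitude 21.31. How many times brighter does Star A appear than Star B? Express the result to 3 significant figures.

5550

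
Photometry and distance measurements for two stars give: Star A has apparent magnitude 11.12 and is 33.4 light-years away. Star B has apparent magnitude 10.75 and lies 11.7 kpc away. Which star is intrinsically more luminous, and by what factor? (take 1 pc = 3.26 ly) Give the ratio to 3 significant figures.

Star B is more luminous, by a factor of 1.83×10^6.

Star A: d = 33.4 ly / 3.26 = 10.25 pc
Star A: M = m − 5 log₁₀ d + 5 = 11.12 − 5·1.0105 + 5 = 11.067
Star B: d = 11.7 kpc = 11700 pc
Star B: M = m − 5 log₁₀ d + 5 = 10.75 − 5·4.0682 + 5 = -4.591
ΔM = M_A − M_B = 11.067 − (-4.591) = 15.658; smaller M is more luminous → Star B.
L ratio = 10^(0.4 |ΔM|) = 10^6.263 = 1.834×10^6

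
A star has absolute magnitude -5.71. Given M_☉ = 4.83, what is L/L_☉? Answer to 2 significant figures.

L/L_☉ ≈ 16000

M − M_☉ = -5.71 − 4.83 = -10.540
L/L_☉ = 10^(−0.4 (M − M_☉)) = 10^4.216 = 16440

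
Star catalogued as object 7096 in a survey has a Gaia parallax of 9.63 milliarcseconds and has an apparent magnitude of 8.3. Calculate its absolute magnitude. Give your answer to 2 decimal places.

p = 9.63 mas = 9.63×10^-3″ → d = 1/p = 103.8 pc
5 log₁₀(d/10 pc) = 5 log₁₀(103.8) − 5 = 5.082
M = m − 5 log₁₀(d/10) = 8.3 − 5.082 = 3.218

M ≈ 3.22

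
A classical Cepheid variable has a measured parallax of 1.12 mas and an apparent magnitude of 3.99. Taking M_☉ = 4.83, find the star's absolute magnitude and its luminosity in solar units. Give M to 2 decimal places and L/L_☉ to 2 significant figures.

d = 1/p = 1000/1.12 mas = 892.9 pc
M = m − 5 log₁₀ d + 5 = 3.99 − 5·2.9508 + 5 = -5.764
M − M_☉ = -5.764 − 4.83 = -10.594
L/L_☉ = 10^(−0.4 × -10.594) = 17280

M ≈ -5.76; L/L_☉ ≈ 17000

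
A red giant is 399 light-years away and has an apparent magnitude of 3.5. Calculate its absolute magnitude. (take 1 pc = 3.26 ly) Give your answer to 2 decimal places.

M ≈ -1.94

d = 399 ly / 3.26 = 122.4 pc
5 log₁₀(d/10 pc) = 5 log₁₀(122.4) − 5 = 5.439
M = m − 5 log₁₀(d/10) = 3.5 − 5.439 = -1.939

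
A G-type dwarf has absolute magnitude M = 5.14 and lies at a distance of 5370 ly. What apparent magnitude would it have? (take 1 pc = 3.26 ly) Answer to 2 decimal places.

d = 5370 ly / 3.26 = 1647 pc
m = M + 5 log₁₀ d − 5 = 5.14 + 5·3.2168 − 5 = 16.224

m ≈ 16.22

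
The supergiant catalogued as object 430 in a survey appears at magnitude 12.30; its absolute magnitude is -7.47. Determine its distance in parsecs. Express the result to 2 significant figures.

d ≈ 90000 pc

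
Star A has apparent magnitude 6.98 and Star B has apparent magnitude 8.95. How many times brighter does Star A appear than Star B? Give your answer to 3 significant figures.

6.14

Magnitude difference = -1.97
Flux ratio = 10^(−0.4 Δm) = 10^(−0.4 × -1.97) = 10^0.788 = 6.138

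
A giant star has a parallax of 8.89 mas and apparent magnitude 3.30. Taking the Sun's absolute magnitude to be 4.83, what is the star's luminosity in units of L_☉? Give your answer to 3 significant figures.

d = 1/p = 1000/8.89 mas = 112.5 pc
M = m − 5 log₁₀ d + 5 = 3.30 − 5·2.0511 + 5 = -1.955
M − M_☉ = -1.955 − 4.83 = -6.785
L/L_☉ = 10^(−0.4 × -6.785) = 517.8

L/L_☉ ≈ 518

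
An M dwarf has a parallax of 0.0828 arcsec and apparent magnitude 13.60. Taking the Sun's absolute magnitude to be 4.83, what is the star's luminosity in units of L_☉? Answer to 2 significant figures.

L/L_☉ ≈ 4.5×10^-4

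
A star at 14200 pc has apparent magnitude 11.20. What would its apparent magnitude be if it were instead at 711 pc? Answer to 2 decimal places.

m ≈ 4.70

Flux ∝ 1/d², so Δm = 5 log₁₀(d₂/d₁) = 5 log₁₀(711/14200) = -6.502
m₂ = m₁ + Δm = 11.20 + (-6.502) = 4.698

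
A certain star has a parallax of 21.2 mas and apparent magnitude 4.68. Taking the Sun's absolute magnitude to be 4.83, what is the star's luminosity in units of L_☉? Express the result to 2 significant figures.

L/L_☉ ≈ 26

d = 1/p = 1000/21.2 mas = 47.17 pc
M = m − 5 log₁₀ d + 5 = 4.68 − 5·1.6737 + 5 = 1.312
M − M_☉ = 1.312 − 4.83 = -3.518
L/L_☉ = 10^(−0.4 × -3.518) = 25.55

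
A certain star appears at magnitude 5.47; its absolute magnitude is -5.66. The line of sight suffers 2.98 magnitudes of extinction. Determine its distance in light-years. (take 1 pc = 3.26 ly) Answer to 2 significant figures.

d ≈ 1400 ly

m − M = 5 log₁₀(d/10 pc) + A  ⇒  5.47 − (-5.66) − 2.98 = 5 log₁₀(d/10)
8.150 = 5 log₁₀(d/10)
log₁₀ d = (m − M − A)/5 + 1 = 2.6300
d = 10^2.6300 = 426.6 pc
= 1391 ly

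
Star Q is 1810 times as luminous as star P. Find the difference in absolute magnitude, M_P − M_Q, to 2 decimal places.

Pogson: ΔM = −2.5 log₁₀(ratio) = −2.5 log₁₀(1810) = −2.5 × 3.2577 = -8.144
Star Q is brighter so has the smaller magnitude: M_P − M_Q is positive.

M_P − M_Q ≈ 8.14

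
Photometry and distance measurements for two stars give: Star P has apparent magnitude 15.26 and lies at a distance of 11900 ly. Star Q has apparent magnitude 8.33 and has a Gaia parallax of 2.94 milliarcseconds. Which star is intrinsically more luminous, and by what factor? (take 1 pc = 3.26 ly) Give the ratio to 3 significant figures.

Star Q is more luminous, by a factor of 5.14.

Star P: d = 11900 ly / 3.26 = 3650 pc
Star P: M = m − 5 log₁₀ d + 5 = 15.26 − 5·3.5623 + 5 = 2.448
Star Q: p = 2.94 mas = 2.94×10^-3″ → d = 1/p = 340.1 pc
Star Q: M = m − 5 log₁₀ d + 5 = 8.33 − 5·2.5317 + 5 = 0.672
ΔM = M_P − M_Q = 2.448 − (0.672) = 1.777; smaller M is more luminous → Star Q.
L ratio = 10^(0.4 |ΔM|) = 10^0.711 = 5.136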